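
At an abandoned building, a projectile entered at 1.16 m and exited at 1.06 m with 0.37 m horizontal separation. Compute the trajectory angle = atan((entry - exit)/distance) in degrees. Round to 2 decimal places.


Bullet trajectory angle:
Height difference = 1.16 - 1.06 = 0.1 m
angle = atan(0.1 / 0.37)
angle = atan(0.27027)
angle = 15.12 degrees

15.12


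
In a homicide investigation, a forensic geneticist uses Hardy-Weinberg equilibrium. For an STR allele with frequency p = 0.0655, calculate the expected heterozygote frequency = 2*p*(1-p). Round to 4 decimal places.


Hardy-Weinberg heterozygote frequency:
q = 1 - p = 1 - 0.0655 = 0.9345
2pq = 2 * 0.0655 * 0.9345 = 0.1224

0.1224


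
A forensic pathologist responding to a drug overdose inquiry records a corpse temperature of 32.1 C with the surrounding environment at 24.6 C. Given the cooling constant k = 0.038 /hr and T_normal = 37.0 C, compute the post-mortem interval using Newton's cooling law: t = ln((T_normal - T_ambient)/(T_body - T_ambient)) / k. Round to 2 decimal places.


Using Newton's law of cooling:
t = ln((T_normal - T_ambient) / (T_body - T_ambient)) / k
T_normal - T_ambient = 12.4
T_body - T_ambient = 7.5
Ratio = 1.653333
ln(ratio) = 0.502793
t = 0.502793 / 0.038 = 13.23 hours

13.23


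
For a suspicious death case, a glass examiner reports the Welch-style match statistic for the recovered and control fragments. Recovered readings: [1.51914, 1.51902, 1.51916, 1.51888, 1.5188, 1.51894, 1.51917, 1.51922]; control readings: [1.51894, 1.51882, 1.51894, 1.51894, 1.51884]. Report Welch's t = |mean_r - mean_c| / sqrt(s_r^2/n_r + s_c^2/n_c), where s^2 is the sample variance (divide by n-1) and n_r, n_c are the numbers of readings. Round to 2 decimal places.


Welch's t-criterion for glass RI comparison:
Recovered mean = sum / n_r = 12.15233 / 8 = 1.5190412
Control mean = sum / n_c = 7.59448 / 5 = 1.518896
Recovered sample variance s_r^2 = 2.38982e-08
Control sample variance s_c^2 = 3.68e-09
Welch SE (unpooled) = sqrt(s_r^2/n_r + s_c^2/n_c) = sqrt(2.98728e-09 + 7.36e-10) = sqrt(3.72328e-09) = 6.10187e-05
|mean_r - mean_c| = 0.00014525
t = 0.00014525 / 6.10187e-05 = 2.38

2.38


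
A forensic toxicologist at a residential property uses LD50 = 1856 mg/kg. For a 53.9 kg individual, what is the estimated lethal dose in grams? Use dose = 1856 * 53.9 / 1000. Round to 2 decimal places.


Lethal dose calculation:
Lethal dose = LD50 * body_weight / 1000
= 1856 * 53.9 / 1000
= 100038.4 / 1000
= 100.04 g

100.04


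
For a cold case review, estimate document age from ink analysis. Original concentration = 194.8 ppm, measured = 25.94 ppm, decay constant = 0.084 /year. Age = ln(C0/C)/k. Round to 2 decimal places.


Document age estimation:
C0/C = 194.8 / 25.94 = 7.509638
ln(C0/C) = 2.016187
t = 2.016187 / 0.084 = 24.00 years

24.00


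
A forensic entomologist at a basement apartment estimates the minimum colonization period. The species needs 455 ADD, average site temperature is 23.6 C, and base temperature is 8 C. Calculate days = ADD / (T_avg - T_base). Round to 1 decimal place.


Insect development time:
Effective temperature = avg_temp - T_base = 23.6 - 8 = 15.6 C
Days = ADD / effective_temp = 455 / 15.6 = 29.2 days

29.2


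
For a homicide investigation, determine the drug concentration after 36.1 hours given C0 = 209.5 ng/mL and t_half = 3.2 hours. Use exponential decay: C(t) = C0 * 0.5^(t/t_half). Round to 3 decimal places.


Drug concentration decay:
Number of half-lives = t / t_half = 36.1 / 3.2 = 11.28125
Decay factor = 0.5^11.28125 = 0.0004018
C(t) = 209.5 * 0.0004018 = 0.084 ng/mL

0.084


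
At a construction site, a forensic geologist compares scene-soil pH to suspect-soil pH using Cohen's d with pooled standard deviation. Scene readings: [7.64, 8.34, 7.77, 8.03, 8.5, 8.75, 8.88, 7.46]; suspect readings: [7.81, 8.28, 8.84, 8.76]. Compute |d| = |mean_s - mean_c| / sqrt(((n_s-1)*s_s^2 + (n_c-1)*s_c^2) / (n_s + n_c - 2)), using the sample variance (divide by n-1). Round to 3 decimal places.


Pooled-variance Cohen's d for soil pH comparison:
Scene mean = 65.37 / 8 = 8.17125
Suspect mean = 33.69 / 4 = 8.4225
Scene sample variance s_s^2 = 0.277555
Suspect sample variance s_c^2 = 0.227892
Pooled variance = ((n_s-1)*s_s^2 + (n_c-1)*s_c^2) / (n_s + n_c - 2) = 0.262656
Pooled SD = sqrt(0.262656) = 0.5125
Mean difference = -0.25125
|d| = |-0.25125| / 0.5125 = 0.490

0.490


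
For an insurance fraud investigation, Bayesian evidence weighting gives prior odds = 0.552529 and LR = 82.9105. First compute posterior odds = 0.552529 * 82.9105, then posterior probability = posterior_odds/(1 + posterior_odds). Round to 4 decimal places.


Bayesian evidence evaluation:
Posterior odds = prior_odds * LR = 0.552529 * 82.9105 = 45.81046
Posterior probability = posterior_odds / (1 + posterior_odds)
= 45.81046 / (1 + 45.81046)
= 45.81046 / 46.81046
= 0.9786

0.9786


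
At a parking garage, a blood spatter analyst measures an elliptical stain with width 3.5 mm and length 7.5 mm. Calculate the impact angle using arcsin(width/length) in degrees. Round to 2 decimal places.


Blood spatter impact angle calculation:
width / length = 3.5 / 7.5 = 0.466667
angle = arcsin(0.466667)
angle = 27.82 degrees

27.82


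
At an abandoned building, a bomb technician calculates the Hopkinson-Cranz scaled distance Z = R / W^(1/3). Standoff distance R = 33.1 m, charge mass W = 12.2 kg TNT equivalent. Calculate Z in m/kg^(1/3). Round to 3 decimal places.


Scaled distance calculation:
W^(1/3) = 12.2^(1/3) = 2.302078
Z = R / W^(1/3) = 33.1 / 2.302078
Z = 14.378 m/kg^(1/3)

14.378


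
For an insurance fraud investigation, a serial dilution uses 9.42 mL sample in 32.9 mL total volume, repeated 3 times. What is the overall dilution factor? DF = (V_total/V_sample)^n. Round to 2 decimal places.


Dilution factor calculation:
Single dilution = V_total / V_sample = 32.9 / 9.42 ≈ 3.492569
Number of dilutions = 3
Total DF = (32.9 / 9.42)^3 (full precision, rounded at the end) = 42.60

42.60


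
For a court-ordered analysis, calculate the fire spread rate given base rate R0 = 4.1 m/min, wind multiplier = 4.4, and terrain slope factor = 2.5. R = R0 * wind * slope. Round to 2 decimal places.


Fire spread rate calculation:
R = R0 * wind_factor * slope_factor
= 4.1 * 4.4 * 2.5
= 18.04 * 2.5
= 45.10 m/min

45.10


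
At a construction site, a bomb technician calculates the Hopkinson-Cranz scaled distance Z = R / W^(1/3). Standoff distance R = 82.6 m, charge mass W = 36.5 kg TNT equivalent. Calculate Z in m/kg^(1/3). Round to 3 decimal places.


Scaled distance calculation:
W^(1/3) = 36.5^(1/3) = 3.317144
Z = R / W^(1/3) = 82.6 / 3.317144
Z = 24.901 m/kg^(1/3)

24.901


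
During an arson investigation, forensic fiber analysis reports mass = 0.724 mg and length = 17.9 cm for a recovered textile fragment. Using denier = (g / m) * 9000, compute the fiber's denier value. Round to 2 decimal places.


Denier calculation:
Mass in grams = 0.724 mg / 1000 = 0.000724 g
Length in meters = 17.9 cm / 100 = 0.179 m
Linear density = mass / length = 0.000724 / 0.179 = 0.00404469 g/m
Denier = (g/m) * 9000 = 0.00404469 * 9000 = 36.40

36.40


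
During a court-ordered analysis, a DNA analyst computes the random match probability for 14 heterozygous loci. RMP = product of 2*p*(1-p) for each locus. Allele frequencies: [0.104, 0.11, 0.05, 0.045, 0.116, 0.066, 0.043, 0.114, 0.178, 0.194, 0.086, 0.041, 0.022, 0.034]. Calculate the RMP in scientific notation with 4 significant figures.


Computing RMP for 14 loci:
Locus 1: 2 * 0.104 * 0.896 = 0.186368
Locus 2: 2 * 0.11 * 0.89 = 0.1958
Locus 3: 2 * 0.05 * 0.95 = 0.095
Locus 4: 2 * 0.045 * 0.955 = 0.08595
Locus 5: 2 * 0.116 * 0.884 = 0.205088
Locus 6: 2 * 0.066 * 0.934 = 0.123288
Locus 7: 2 * 0.043 * 0.957 = 0.082302
Locus 8: 2 * 0.114 * 0.886 = 0.202008
Locus 9: 2 * 0.178 * 0.822 = 0.292632
Locus 10: 2 * 0.194 * 0.806 = 0.312728
Locus 11: 2 * 0.086 * 0.914 = 0.157208
Locus 12: 2 * 0.041 * 0.959 = 0.078638
Locus 13: 2 * 0.022 * 0.978 = 0.043032
Locus 14: 2 * 0.034 * 0.966 = 0.065688
RMP = 4.006e-13

4.006e-13


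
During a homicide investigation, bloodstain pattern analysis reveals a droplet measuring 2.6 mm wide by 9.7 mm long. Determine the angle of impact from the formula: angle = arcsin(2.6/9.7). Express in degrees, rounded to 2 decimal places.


Blood spatter impact angle calculation:
width / length = 2.6 / 9.7 = 0.268041
angle = arcsin(0.268041)
angle = 15.55 degrees

15.55


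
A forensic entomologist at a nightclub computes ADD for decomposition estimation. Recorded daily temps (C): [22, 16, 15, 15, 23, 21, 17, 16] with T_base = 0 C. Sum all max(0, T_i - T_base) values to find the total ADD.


Computing ADD day by day:
Day 1: max(0, 22 - 0) = 22
Day 2: max(0, 16 - 0) = 16
Day 3: max(0, 15 - 0) = 15
Day 4: max(0, 15 - 0) = 15
Day 5: max(0, 23 - 0) = 23
Day 6: max(0, 21 - 0) = 21
Day 7: max(0, 17 - 0) = 17
Day 8: max(0, 16 - 0) = 16
Total ADD = 145

145


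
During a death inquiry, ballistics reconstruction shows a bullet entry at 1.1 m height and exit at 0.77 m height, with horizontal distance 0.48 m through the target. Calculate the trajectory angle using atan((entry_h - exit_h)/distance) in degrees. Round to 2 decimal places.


Bullet trajectory angle:
Height difference = 1.1 - 0.77 = 0.33 m
angle = atan(0.33 / 0.48)
angle = atan(0.6875)
angle = 34.51 degrees

34.51


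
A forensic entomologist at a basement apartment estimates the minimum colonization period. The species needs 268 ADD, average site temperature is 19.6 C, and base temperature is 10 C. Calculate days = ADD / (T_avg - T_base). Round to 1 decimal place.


Insect development time:
Effective temperature = avg_temp - T_base = 19.6 - 10 = 9.6 C
Days = ADD / effective_temp = 268 / 9.6 = 27.9 days

27.9


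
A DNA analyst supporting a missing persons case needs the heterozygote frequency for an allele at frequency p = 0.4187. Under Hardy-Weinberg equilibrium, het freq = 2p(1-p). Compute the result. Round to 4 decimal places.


Hardy-Weinberg heterozygote frequency:
q = 1 - p = 1 - 0.4187 = 0.5813
2pq = 2 * 0.4187 * 0.5813 = 0.4868

0.4868


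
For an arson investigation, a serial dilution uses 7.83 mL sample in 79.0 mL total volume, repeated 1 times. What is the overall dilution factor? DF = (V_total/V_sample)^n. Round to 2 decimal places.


Dilution factor calculation:
Single dilution = V_total / V_sample = 79.0 / 7.83 ≈ 10.0894
Number of dilutions = 1
Total DF = (79.0 / 7.83)^1 (full precision, rounded at the end) = 10.09

10.09


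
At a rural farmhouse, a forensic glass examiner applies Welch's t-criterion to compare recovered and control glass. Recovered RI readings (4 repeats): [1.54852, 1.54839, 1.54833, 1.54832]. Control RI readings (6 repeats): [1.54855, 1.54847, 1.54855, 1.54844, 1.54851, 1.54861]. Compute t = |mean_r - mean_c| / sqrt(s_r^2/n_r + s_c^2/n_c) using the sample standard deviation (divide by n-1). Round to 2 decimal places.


Welch's t-criterion for glass RI comparison:
Recovered mean = sum / n_r = 6.19356 / 4 = 1.54839
Control mean = sum / n_c = 9.29113 / 6 = 1.5485217
Recovered sample variance s_r^2 = 8.46667e-09
Control sample variance s_c^2 = 3.77667e-09
Welch SE (unpooled) = sqrt(s_r^2/n_r + s_c^2/n_c) = sqrt(2.11667e-09 + 6.29444e-10) = sqrt(2.74611e-09) = 5.24033e-05
|mean_r - mean_c| = 0.000131667
t = 0.000131667 / 5.24033e-05 = 2.51

2.51


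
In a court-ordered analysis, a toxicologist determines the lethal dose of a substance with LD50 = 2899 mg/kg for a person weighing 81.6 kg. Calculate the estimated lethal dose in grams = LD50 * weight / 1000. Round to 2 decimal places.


Lethal dose calculation:
Lethal dose = LD50 * body_weight / 1000
= 2899 * 81.6 / 1000
= 236558.4 / 1000
= 236.56 g

236.56


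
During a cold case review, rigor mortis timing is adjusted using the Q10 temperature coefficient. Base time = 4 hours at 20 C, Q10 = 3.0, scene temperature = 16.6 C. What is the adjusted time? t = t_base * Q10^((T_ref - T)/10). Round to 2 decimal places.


Rigor mortis time adjustment:
Exponent = (T_ref - T_actual) / 10 = (20 - 16.6) / 10 = 0.34
Q10 factor = 3.0^0.34 = 1.45285
t_adjusted = 4 * 1.45285 = 5.81 hours

5.81


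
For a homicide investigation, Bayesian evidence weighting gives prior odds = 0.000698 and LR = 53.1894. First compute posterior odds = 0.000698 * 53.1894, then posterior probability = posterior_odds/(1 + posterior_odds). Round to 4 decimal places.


Bayesian evidence evaluation:
Posterior odds = prior_odds * LR = 0.000698 * 53.1894 = 0.0371262
Posterior probability = posterior_odds / (1 + posterior_odds)
= 0.0371262 / (1 + 0.0371262)
= 0.0371262 / 1.0371262
= 0.0358

0.0358


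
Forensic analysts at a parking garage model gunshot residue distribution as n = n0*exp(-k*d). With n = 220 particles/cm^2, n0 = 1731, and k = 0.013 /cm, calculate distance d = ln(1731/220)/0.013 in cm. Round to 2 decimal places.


GSR distance calculation:
n0/n = 1731 / 220 = 7.868182
ln(n0/n) = 2.062827
d = 2.062827 / 0.013 = 158.68 cm

158.68


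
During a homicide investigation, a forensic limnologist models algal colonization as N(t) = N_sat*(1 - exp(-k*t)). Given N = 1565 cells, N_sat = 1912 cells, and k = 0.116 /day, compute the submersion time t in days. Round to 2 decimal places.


PMSI from diatom colonization curve:
N / N_sat = 1565 / 1912 = 0.818515
1 - N/N_sat = 0.181485
ln(1 - N/N_sat) = -1.706582
t = -ln(1 - N/N_sat) / k = -(-1.706582) / 0.116 = 14.71 days

14.71


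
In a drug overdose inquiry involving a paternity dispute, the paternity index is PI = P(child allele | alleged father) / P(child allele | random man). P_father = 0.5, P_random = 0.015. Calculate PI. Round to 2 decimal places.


Paternity Index calculation:
PI = P(allele|father) / P(allele|random)
PI = 0.5 / 0.015
PI = 33.33

33.33


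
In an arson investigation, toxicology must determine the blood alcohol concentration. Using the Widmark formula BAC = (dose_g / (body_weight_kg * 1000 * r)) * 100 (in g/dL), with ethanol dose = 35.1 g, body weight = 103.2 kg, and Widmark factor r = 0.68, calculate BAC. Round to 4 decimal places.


Applying the Widmark formula:
BAC = (dose_g / (body_wt * 1000 * r)) * 100
Denominator = 103.2 * 1000 * 0.68 = 70176
BAC = (35.1 / 70176) * 100
BAC = 0.0500 g/dL

0.0500


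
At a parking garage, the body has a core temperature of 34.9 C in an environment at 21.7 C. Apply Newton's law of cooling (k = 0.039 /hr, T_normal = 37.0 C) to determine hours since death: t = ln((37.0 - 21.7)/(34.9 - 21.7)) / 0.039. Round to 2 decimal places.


Using Newton's law of cooling:
t = ln((T_normal - T_ambient) / (T_body - T_ambient)) / k
T_normal - T_ambient = 15.3
T_body - T_ambient = 13.2
Ratio = 1.159091
ln(ratio) = 0.147636
t = 0.147636 / 0.039 = 3.79 hours

3.79


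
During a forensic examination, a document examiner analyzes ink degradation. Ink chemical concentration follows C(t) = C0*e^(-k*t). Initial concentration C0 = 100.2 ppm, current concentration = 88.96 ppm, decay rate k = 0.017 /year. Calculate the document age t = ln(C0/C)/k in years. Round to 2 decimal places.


Document age estimation:
C0/C = 100.2 / 88.96 = 1.126349
ln(C0/C) = 0.118981
t = 0.118981 / 0.017 = 7.00 years

7.00


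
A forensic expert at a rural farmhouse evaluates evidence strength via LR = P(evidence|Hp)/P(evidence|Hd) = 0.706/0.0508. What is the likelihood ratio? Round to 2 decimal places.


Likelihood ratio calculation:
LR = P(E|Hp) / P(E|Hd)
LR = 0.706 / 0.0508
LR = 13.90

13.90


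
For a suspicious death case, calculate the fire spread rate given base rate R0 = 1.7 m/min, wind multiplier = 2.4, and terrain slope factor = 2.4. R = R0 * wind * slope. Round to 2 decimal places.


Fire spread rate calculation:
R = R0 * wind_factor * slope_factor
= 1.7 * 2.4 * 2.4
= 4.08 * 2.4
= 9.79 m/min

9.79


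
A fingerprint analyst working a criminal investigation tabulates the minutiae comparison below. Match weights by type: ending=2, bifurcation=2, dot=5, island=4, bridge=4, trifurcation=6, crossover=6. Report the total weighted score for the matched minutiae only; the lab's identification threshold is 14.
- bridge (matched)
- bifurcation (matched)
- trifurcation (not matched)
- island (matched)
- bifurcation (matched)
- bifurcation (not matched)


Weighted minutiae match score:
  bridge: matched, +4 (running total 4)
  bifurcation: matched, +2 (running total 6)
  trifurcation: not matched, +0
  island: matched, +4 (running total 10)
  bifurcation: matched, +2 (running total 12)
  bifurcation: not matched, +0
Total score = 12
Threshold = 14; verdict = inconclusive

12


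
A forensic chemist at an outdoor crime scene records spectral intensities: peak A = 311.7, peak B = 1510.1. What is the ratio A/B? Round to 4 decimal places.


Spectral peak ratio:
Peak A = 311.7 counts
Peak B = 1510.1 counts
Ratio = 311.7 / 1510.1 = 0.2064

0.2064


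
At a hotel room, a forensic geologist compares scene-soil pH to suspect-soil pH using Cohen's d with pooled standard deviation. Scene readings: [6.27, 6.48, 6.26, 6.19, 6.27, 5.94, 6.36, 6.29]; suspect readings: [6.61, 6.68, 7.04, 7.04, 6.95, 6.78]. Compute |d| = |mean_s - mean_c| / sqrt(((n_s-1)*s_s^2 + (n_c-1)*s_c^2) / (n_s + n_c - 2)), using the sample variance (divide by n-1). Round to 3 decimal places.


Pooled-variance Cohen's d for soil pH comparison:
Scene mean = 50.06 / 8 = 6.2575
Suspect mean = 41.1 / 6 = 6.85
Scene sample variance s_s^2 = 0.023821
Suspect sample variance s_c^2 = 0.03472
Pooled variance = ((n_s-1)*s_s^2 + (n_c-1)*s_c^2) / (n_s + n_c - 2) = 0.028362
Pooled SD = sqrt(0.028362) = 0.16841
Mean difference = -0.5925
|d| = |-0.5925| / 0.16841 = 3.518

3.518


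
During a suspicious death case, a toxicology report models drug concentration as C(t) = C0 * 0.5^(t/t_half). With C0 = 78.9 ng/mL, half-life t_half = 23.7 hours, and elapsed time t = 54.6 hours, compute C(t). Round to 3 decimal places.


Drug concentration decay:
Number of half-lives = t / t_half = 54.6 / 23.7 = 2.303797
Decay factor = 0.5^2.303797 = 0.20252936
C(t) = 78.9 * 0.20252936 = 15.980 ng/mL

15.980


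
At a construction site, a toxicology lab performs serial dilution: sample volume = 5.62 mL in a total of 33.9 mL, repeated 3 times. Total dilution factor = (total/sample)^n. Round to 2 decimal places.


Dilution factor calculation:
Single dilution = V_total / V_sample = 33.9 / 5.62 ≈ 6.032028
Number of dilutions = 3
Total DF = (33.9 / 5.62)^3 (full precision, rounded at the end) = 219.48

219.48


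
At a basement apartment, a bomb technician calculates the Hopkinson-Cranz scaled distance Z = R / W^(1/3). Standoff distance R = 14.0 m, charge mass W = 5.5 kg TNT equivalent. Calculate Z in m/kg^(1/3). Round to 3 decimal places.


Scaled distance calculation:
W^(1/3) = 5.5^(1/3) = 1.765174
Z = R / W^(1/3) = 14.0 / 1.765174
Z = 7.931 m/kg^(1/3)

7.931


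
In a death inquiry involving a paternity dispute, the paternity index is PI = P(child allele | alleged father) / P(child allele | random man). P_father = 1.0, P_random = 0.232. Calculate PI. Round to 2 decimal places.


Paternity Index calculation:
PI = P(allele|father) / P(allele|random)
PI = 1.0 / 0.232
PI = 4.31

4.31


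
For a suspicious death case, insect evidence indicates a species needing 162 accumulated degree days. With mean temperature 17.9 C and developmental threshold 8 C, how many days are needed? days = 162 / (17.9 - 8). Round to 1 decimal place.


Insect development time:
Effective temperature = avg_temp - T_base = 17.9 - 8 = 9.9 C
Days = ADD / effective_temp = 162 / 9.9 = 16.4 days

16.4


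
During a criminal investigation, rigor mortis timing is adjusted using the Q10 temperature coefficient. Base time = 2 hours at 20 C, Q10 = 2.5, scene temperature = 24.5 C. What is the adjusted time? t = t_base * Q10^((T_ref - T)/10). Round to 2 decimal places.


Rigor mortis time adjustment:
Exponent = (T_ref - T_actual) / 10 = (20 - 24.5) / 10 = -0.45
Q10 factor = 2.5^-0.45 = 0.66211
t_adjusted = 2 * 0.66211 = 1.32 hours

1.32


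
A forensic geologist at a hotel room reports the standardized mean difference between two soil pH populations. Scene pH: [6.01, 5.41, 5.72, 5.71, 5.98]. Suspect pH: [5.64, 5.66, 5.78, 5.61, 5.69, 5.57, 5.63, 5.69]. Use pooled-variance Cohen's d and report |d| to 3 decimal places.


Pooled-variance Cohen's d for soil pH comparison:
Scene mean = 28.83 / 5 = 5.766
Suspect mean = 45.27 / 8 = 5.65875
Scene sample variance s_s^2 = 0.05933
Suspect sample variance s_c^2 = 0.004013
Pooled variance = ((n_s-1)*s_s^2 + (n_c-1)*s_c^2) / (n_s + n_c - 2) = 0.024128
Pooled SD = sqrt(0.024128) = 0.155332
Mean difference = 0.10725
|d| = |0.10725| / 0.155332 = 0.690

0.690


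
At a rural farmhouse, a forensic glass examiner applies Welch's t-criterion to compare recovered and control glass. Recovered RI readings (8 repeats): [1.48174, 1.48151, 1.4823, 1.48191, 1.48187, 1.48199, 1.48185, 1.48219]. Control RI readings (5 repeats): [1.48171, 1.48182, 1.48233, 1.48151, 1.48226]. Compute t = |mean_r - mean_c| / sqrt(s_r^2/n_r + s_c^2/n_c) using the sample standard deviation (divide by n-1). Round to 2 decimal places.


Welch's t-criterion for glass RI comparison:
Recovered mean = sum / n_r = 11.85536 / 8 = 1.48192
Control mean = sum / n_c = 7.40963 / 5 = 1.481926
Recovered sample variance s_r^2 = 6.14571e-08
Control sample variance s_c^2 = 1.2643e-07
Welch SE (unpooled) = sqrt(s_r^2/n_r + s_c^2/n_c) = sqrt(7.68214e-09 + 2.5286e-08) = sqrt(3.29681e-08) = 0.000181571
|mean_r - mean_c| = 6e-06
t = 6e-06 / 0.000181571 = 0.03

0.03


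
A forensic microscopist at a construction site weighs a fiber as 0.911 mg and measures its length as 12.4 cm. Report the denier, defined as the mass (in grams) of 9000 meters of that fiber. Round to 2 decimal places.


Denier calculation:
Mass in grams = 0.911 mg / 1000 = 0.000911 g
Length in meters = 12.4 cm / 100 = 0.124 m
Linear density = mass / length = 0.000911 / 0.124 = 0.00734677 g/m
Denier = (g/m) * 9000 = 0.00734677 * 9000 = 66.12

66.12


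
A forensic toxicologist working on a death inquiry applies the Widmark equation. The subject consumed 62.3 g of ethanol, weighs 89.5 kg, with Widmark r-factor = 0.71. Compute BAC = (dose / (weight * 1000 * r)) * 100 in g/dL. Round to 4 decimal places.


Applying the Widmark formula:
BAC = (dose_g / (body_wt * 1000 * r)) * 100
Denominator = 89.5 * 1000 * 0.71 = 63545
BAC = (62.3 / 63545) * 100
BAC = 0.0980 g/dL

0.0980


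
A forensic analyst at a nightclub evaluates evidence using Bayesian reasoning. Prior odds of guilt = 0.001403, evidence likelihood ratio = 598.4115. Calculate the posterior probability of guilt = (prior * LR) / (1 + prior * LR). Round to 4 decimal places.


Bayesian evidence evaluation:
Posterior odds = prior_odds * LR = 0.001403 * 598.4115 = 0.8395713
Posterior probability = posterior_odds / (1 + posterior_odds)
= 0.8395713 / (1 + 0.8395713)
= 0.8395713 / 1.8395713
= 0.4564

0.4564


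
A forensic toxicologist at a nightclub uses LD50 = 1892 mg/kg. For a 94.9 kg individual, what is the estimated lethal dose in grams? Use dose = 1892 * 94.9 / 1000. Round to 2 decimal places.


Lethal dose calculation:
Lethal dose = LD50 * body_weight / 1000
= 1892 * 94.9 / 1000
= 179550.8 / 1000
= 179.55 g

179.55


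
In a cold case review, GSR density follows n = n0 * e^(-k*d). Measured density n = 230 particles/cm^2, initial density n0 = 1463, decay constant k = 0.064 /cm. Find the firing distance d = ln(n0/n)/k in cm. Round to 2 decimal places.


GSR distance calculation:
n0/n = 1463 / 230 = 6.36087
ln(n0/n) = 1.850165
d = 1.850165 / 0.064 = 28.91 cm

28.91


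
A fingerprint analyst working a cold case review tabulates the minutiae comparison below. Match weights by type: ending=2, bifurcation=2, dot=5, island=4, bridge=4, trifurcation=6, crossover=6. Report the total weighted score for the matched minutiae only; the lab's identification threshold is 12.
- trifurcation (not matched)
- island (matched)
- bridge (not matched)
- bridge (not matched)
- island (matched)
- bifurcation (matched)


Weighted minutiae match score:
  trifurcation: not matched, +0
  island: matched, +4 (running total 4)
  bridge: not matched, +0
  bridge: not matched, +0
  island: matched, +4 (running total 8)
  bifurcation: matched, +2 (running total 10)
Total score = 10
Threshold = 12; verdict = inconclusive

10


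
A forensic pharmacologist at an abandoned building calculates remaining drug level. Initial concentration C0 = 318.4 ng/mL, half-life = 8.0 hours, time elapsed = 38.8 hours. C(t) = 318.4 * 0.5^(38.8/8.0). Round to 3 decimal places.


Drug concentration decay:
Number of half-lives = t / t_half = 38.8 / 8.0 = 4.85
Decay factor = 0.5^4.85 = 0.03467405
C(t) = 318.4 * 0.03467405 = 11.040 ng/mL

11.040


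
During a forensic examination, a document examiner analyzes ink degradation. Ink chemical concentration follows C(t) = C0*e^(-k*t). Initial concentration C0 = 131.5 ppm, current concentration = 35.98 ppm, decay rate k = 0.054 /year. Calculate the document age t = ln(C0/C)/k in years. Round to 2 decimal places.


Document age estimation:
C0/C = 131.5 / 35.98 = 3.654808
ln(C0/C) = 1.296044
t = 1.296044 / 0.054 = 24.00 years

24.00


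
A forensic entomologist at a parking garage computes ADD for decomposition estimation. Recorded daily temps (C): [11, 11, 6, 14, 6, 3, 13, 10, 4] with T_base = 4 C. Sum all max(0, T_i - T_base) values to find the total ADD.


Computing ADD day by day:
Day 1: max(0, 11 - 4) = 7
Day 2: max(0, 11 - 4) = 7
Day 3: max(0, 6 - 4) = 2
Day 4: max(0, 14 - 4) = 10
Day 5: max(0, 6 - 4) = 2
Day 6: max(0, 3 - 4) = 0
Day 7: max(0, 13 - 4) = 9
Day 8: max(0, 10 - 4) = 6
Day 9: max(0, 4 - 4) = 0
Total ADD = 43

43


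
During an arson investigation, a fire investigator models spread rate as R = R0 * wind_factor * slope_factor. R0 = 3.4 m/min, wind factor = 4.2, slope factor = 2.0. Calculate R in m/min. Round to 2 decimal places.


Fire spread rate calculation:
R = R0 * wind_factor * slope_factor
= 3.4 * 4.2 * 2.0
= 14.28 * 2.0
= 28.56 m/min

28.56


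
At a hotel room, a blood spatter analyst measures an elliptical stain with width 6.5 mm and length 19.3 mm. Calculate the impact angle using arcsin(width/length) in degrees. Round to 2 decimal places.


Blood spatter impact angle calculation:
width / length = 6.5 / 19.3 = 0.336788
angle = arcsin(0.336788)
angle = 19.68 degrees

19.68


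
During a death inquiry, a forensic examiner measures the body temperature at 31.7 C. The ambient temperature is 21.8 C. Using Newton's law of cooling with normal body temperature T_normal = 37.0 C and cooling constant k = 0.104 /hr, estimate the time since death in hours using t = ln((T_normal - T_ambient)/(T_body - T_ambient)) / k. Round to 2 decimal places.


Using Newton's law of cooling:
t = ln((T_normal - T_ambient) / (T_body - T_ambient)) / k
T_normal - T_ambient = 15.2
T_body - T_ambient = 9.9
Ratio = 1.535354
ln(ratio) = 0.428761
t = 0.428761 / 0.104 = 4.12 hours

4.12


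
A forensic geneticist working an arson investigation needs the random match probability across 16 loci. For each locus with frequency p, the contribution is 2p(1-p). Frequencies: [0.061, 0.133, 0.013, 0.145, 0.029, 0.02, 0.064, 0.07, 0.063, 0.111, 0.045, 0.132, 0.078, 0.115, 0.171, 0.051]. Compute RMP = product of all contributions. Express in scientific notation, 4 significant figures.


Computing RMP for 16 loci:
Locus 1: 2 * 0.061 * 0.939 = 0.114558
Locus 2: 2 * 0.133 * 0.867 = 0.230622
Locus 3: 2 * 0.013 * 0.987 = 0.025662
Locus 4: 2 * 0.145 * 0.855 = 0.24795
Locus 5: 2 * 0.029 * 0.971 = 0.056318
Locus 6: 2 * 0.02 * 0.98 = 0.0392
Locus 7: 2 * 0.064 * 0.936 = 0.119808
Locus 8: 2 * 0.07 * 0.93 = 0.1302
Locus 9: 2 * 0.063 * 0.937 = 0.118062
Locus 10: 2 * 0.111 * 0.889 = 0.197358
Locus 11: 2 * 0.045 * 0.955 = 0.08595
Locus 12: 2 * 0.132 * 0.868 = 0.229152
Locus 13: 2 * 0.078 * 0.922 = 0.143832
Locus 14: 2 * 0.115 * 0.885 = 0.20355
Locus 15: 2 * 0.171 * 0.829 = 0.283518
Locus 16: 2 * 0.051 * 0.949 = 0.096798
RMP = 2.135e-15

2.135e-15


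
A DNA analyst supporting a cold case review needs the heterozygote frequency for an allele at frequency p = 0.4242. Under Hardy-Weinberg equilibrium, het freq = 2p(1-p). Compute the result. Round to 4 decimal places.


Hardy-Weinberg heterozygote frequency:
q = 1 - p = 1 - 0.4242 = 0.5758
2pq = 2 * 0.4242 * 0.5758 = 0.4885

0.4885


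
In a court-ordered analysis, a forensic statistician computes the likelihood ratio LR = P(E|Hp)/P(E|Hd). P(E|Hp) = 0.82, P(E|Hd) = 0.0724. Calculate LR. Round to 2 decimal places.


Likelihood ratio calculation:
LR = P(E|Hp) / P(E|Hd)
LR = 0.82 / 0.0724
LR = 11.33

11.33


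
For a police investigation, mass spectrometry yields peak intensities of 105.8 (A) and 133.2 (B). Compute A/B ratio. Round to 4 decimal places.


Spectral peak ratio:
Peak A = 105.8 counts
Peak B = 133.2 counts
Ratio = 105.8 / 133.2 = 0.7943

0.7943


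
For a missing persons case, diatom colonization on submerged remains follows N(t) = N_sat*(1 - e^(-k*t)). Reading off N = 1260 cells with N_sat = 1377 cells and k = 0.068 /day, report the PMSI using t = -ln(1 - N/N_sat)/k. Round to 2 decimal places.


PMSI from diatom colonization curve:
N / N_sat = 1260 / 1377 = 0.915033
1 - N/N_sat = 0.084967
ln(1 - N/N_sat) = -2.465492
t = -ln(1 - N/N_sat) / k = -(-2.465492) / 0.068 = 36.26 days

36.26


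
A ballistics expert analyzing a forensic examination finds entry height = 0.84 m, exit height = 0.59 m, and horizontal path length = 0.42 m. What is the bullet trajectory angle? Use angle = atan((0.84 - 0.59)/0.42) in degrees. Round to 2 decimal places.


Bullet trajectory angle:
Height difference = 0.84 - 0.59 = 0.25 m
angle = atan(0.25 / 0.42)
angle = atan(0.595238)
angle = 30.76 degrees

30.76


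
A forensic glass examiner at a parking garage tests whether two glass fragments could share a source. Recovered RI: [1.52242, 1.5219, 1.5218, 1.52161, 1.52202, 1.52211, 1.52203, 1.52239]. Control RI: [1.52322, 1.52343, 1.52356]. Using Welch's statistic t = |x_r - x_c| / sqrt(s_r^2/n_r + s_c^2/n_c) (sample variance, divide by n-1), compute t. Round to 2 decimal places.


Welch's t-criterion for glass RI comparison:
Recovered mean = sum / n_r = 12.17628 / 8 = 1.522035
Control mean = sum / n_c = 4.57021 / 3 = 1.5234033
Recovered sample variance s_r^2 = 7.63143e-08
Control sample variance s_c^2 = 2.94333e-08
Welch SE (unpooled) = sqrt(s_r^2/n_r + s_c^2/n_c) = sqrt(9.53929e-09 + 9.81111e-09) = sqrt(1.93504e-08) = 0.000139106
|mean_r - mean_c| = 0.00136833
t = 0.00136833 / 0.000139106 = 9.84

9.84


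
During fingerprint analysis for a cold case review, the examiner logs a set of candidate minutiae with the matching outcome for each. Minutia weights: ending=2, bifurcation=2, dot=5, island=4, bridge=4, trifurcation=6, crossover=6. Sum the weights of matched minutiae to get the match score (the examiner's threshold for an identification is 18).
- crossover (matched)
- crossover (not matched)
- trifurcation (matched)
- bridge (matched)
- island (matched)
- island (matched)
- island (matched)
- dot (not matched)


Weighted minutiae match score:
  crossover: matched, +6 (running total 6)
  crossover: not matched, +0
  trifurcation: matched, +6 (running total 12)
  bridge: matched, +4 (running total 16)
  island: matched, +4 (running total 20)
  island: matched, +4 (running total 24)
  island: matched, +4 (running total 28)
  dot: not matched, +0
Total score = 28
Threshold = 18; verdict = identification

28


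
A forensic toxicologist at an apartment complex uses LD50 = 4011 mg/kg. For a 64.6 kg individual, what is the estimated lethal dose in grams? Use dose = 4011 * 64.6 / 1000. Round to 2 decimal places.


Lethal dose calculation:
Lethal dose = LD50 * body_weight / 1000
= 4011 * 64.6 / 1000
= 259110.6 / 1000
= 259.11 g

259.11


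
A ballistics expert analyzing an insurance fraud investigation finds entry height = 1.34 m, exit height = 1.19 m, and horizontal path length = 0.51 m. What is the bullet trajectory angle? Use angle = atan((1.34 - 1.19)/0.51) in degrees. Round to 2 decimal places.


Bullet trajectory angle:
Height difference = 1.34 - 1.19 = 0.15 m
angle = atan(0.15 / 0.51)
angle = atan(0.294118)
angle = 16.39 degrees

16.39


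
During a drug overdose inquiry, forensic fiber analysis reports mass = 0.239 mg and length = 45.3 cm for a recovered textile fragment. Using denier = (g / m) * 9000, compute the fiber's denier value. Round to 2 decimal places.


Denier calculation:
Mass in grams = 0.239 mg / 1000 = 0.000239 g
Length in meters = 45.3 cm / 100 = 0.453 m
Linear density = mass / length = 0.000239 / 0.453 = 0.00052759 g/m
Denier = (g/m) * 9000 = 0.00052759 * 9000 = 4.75

4.75


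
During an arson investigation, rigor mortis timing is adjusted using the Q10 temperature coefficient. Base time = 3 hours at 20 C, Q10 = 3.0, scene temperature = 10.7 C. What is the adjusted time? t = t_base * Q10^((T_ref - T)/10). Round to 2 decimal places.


Rigor mortis time adjustment:
Exponent = (T_ref - T_actual) / 10 = (20 - 10.7) / 10 = 0.93
Q10 factor = 3.0^0.93 = 2.77794
t_adjusted = 3 * 2.77794 = 8.33 hours

8.33


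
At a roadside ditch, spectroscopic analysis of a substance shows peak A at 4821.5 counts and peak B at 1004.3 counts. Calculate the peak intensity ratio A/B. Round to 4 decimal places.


Spectral peak ratio:
Peak A = 4821.5 counts
Peak B = 1004.3 counts
Ratio = 4821.5 / 1004.3 = 4.8009

4.8009


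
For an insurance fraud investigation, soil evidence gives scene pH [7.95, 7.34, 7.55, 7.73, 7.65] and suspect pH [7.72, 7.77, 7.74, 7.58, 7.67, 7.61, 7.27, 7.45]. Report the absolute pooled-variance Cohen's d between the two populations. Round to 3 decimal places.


Pooled-variance Cohen's d for soil pH comparison:
Scene mean = 38.22 / 5 = 7.644
Suspect mean = 60.81 / 8 = 7.60125
Scene sample variance s_s^2 = 0.05058
Suspect sample variance s_c^2 = 0.028527
Pooled variance = ((n_s-1)*s_s^2 + (n_c-1)*s_c^2) / (n_s + n_c - 2) = 0.036546
Pooled SD = sqrt(0.036546) = 0.19117
Mean difference = 0.04275
|d| = |0.04275| / 0.19117 = 0.224

0.224


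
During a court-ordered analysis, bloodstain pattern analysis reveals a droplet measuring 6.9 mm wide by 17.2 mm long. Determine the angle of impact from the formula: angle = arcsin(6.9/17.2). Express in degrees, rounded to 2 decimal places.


Blood spatter impact angle calculation:
width / length = 6.9 / 17.2 = 0.401163
angle = arcsin(0.401163)
angle = 23.65 degrees

23.65


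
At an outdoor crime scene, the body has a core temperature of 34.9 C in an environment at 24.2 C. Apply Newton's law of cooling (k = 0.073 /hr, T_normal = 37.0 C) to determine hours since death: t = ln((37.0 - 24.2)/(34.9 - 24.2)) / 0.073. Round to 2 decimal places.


Using Newton's law of cooling:
t = ln((T_normal - T_ambient) / (T_body - T_ambient)) / k
T_normal - T_ambient = 12.8
T_body - T_ambient = 10.7
Ratio = 1.196262
ln(ratio) = 0.179202
t = 0.179202 / 0.073 = 2.45 hours

2.45


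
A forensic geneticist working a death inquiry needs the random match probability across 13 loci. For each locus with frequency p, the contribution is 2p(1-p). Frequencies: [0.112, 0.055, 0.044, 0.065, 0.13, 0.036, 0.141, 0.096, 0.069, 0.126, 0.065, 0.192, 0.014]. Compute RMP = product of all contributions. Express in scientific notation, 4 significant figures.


Computing RMP for 13 loci:
Locus 1: 2 * 0.112 * 0.888 = 0.198912
Locus 2: 2 * 0.055 * 0.945 = 0.10395
Locus 3: 2 * 0.044 * 0.956 = 0.084128
Locus 4: 2 * 0.065 * 0.935 = 0.12155
Locus 5: 2 * 0.13 * 0.87 = 0.2262
Locus 6: 2 * 0.036 * 0.964 = 0.069408
Locus 7: 2 * 0.141 * 0.859 = 0.242238
Locus 8: 2 * 0.096 * 0.904 = 0.173568
Locus 9: 2 * 0.069 * 0.931 = 0.128478
Locus 10: 2 * 0.126 * 0.874 = 0.220248
Locus 11: 2 * 0.065 * 0.935 = 0.12155
Locus 12: 2 * 0.192 * 0.808 = 0.310272
Locus 13: 2 * 0.014 * 0.986 = 0.027608
RMP = 4.112e-12

4.112e-12


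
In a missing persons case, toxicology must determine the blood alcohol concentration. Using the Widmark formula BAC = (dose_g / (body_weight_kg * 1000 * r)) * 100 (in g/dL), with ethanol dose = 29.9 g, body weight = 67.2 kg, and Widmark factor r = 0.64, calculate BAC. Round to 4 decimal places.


Applying the Widmark formula:
BAC = (dose_g / (body_wt * 1000 * r)) * 100
Denominator = 67.2 * 1000 * 0.64 = 43008
BAC = (29.9 / 43008) * 100
BAC = 0.0695 g/dL

0.0695


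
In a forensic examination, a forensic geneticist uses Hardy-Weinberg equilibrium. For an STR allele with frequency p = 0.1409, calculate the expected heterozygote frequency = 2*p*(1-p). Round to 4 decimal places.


Hardy-Weinberg heterozygote frequency:
q = 1 - p = 1 - 0.1409 = 0.8591
2pq = 2 * 0.1409 * 0.8591 = 0.2421

0.2421


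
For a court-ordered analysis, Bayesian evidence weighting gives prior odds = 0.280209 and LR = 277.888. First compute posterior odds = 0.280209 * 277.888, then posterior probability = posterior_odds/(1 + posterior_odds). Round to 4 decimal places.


Bayesian evidence evaluation:
Posterior odds = prior_odds * LR = 0.280209 * 277.888 = 77.86672
Posterior probability = posterior_odds / (1 + posterior_odds)
= 77.86672 / (1 + 77.86672)
= 77.86672 / 78.86672
= 0.9873

0.9873


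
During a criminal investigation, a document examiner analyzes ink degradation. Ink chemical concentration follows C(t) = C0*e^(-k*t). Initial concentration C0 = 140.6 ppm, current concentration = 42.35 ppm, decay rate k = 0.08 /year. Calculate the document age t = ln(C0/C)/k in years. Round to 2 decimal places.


Document age estimation:
C0/C = 140.6 / 42.35 = 3.319953
ln(C0/C) = 1.199951
t = 1.199951 / 0.08 = 15.00 years

15.00


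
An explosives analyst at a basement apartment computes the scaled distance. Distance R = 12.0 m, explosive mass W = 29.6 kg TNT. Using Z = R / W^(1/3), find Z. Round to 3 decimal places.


Scaled distance calculation:
W^(1/3) = 29.6^(1/3) = 3.093361
Z = R / W^(1/3) = 12.0 / 3.093361
Z = 3.879 m/kg^(1/3)

3.879


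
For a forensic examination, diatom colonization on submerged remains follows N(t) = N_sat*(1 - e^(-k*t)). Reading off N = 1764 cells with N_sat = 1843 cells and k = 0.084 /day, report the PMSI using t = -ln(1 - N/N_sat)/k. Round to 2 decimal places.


PMSI from diatom colonization curve:
N / N_sat = 1764 / 1843 = 0.957135
1 - N/N_sat = 0.042865
ln(1 - N/N_sat) = -3.1497
t = -ln(1 - N/N_sat) / k = -(-3.1497) / 0.084 = 37.50 days

37.50


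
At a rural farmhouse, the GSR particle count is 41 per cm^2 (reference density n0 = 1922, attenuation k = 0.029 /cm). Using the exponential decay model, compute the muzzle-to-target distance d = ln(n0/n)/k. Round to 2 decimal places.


GSR distance calculation:
n0/n = 1922 / 41 = 46.878049
ln(n0/n) = 3.84755
d = 3.84755 / 0.029 = 132.67 cm

132.67


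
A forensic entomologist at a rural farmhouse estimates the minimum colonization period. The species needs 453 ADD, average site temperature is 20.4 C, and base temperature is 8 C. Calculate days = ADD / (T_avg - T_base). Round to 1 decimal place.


Insect development time:
Effective temperature = avg_temp - T_base = 20.4 - 8 = 12.4 C
Days = ADD / effective_temp = 453 / 12.4 = 36.5 days

36.5


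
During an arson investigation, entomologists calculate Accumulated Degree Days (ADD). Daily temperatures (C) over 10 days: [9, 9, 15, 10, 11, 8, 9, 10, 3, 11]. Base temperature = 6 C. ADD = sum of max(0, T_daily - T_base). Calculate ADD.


Computing ADD day by day:
Day 1: max(0, 9 - 6) = 3
Day 2: max(0, 9 - 6) = 3
Day 3: max(0, 15 - 6) = 9
Day 4: max(0, 10 - 6) = 4
Day 5: max(0, 11 - 6) = 5
Day 6: max(0, 8 - 6) = 2
Day 7: max(0, 9 - 6) = 3
Day 8: max(0, 10 - 6) = 4
Day 9: max(0, 3 - 6) = 0
Day 10: max(0, 11 - 6) = 5
Total ADD = 38

38


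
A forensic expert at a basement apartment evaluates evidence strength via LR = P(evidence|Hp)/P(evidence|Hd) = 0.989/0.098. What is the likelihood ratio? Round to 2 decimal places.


Likelihood ratio calculation:
LR = P(E|Hp) / P(E|Hd)
LR = 0.989 / 0.098
LR = 10.09

10.09
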